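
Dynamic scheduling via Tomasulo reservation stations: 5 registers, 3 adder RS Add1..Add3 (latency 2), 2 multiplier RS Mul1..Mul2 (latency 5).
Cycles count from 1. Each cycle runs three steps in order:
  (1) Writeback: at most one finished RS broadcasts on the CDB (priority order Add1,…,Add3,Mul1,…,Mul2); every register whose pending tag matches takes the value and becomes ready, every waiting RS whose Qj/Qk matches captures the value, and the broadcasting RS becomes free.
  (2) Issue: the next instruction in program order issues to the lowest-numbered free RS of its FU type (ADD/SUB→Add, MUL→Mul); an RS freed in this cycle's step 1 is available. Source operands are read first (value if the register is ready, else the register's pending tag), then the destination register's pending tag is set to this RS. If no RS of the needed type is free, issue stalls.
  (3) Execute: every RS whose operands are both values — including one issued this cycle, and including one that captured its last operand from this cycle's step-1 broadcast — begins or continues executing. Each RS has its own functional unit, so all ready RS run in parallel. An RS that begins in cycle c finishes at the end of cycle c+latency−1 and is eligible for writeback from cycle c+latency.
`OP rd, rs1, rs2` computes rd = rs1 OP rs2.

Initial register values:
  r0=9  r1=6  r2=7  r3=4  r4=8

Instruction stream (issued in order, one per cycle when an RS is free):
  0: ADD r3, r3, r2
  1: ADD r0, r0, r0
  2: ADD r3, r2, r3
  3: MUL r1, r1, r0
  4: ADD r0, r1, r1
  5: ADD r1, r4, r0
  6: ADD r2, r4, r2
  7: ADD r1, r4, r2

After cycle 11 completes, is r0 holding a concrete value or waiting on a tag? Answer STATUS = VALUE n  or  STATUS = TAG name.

STATUS = TAG Add1

  c1: issue ADD r3<-Add1  regs: r0:9,r1:6,r2:7,r3:Add1,r4:8
  c2: issue ADD r0<-Add2  regs: r0:Add2,r1:6,r2:7,r3:Add1,r4:8
  c3: CDB Add1=11; issue ADD r3<-Add1  regs: r0:Add2,r1:6,r2:7,r3:Add1,r4:8
  c4: CDB Add2=18; issue MUL r1<-Mul1  regs: r0:18,r1:Mul1,r2:7,r3:Add1,r4:8
  c5: CDB Add1=18; issue ADD r0<-Add1  regs: r0:Add1,r1:Mul1,r2:7,r3:18,r4:8
  c6: issue ADD r1<-Add2  regs: r0:Add1,r1:Add2,r2:7,r3:18,r4:8
  c7: issue ADD r2<-Add3  regs: r0:Add1,r1:Add2,r2:Add3,r3:18,r4:8
  c8: stall  regs: r0:Add1,r1:Add2,r2:Add3,r3:18,r4:8
  c9: CDB Add3=15; issue ADD r1<-Add3  regs: r0:Add1,r1:Add3,r2:15,r3:18,r4:8
  c10: CDB Mul1=108  regs: r0:Add1,r1:Add3,r2:15,r3:18,r4:8
  c11: CDB Add3=23  regs: r0:Add1,r1:23,r2:15,r3:18,r4:8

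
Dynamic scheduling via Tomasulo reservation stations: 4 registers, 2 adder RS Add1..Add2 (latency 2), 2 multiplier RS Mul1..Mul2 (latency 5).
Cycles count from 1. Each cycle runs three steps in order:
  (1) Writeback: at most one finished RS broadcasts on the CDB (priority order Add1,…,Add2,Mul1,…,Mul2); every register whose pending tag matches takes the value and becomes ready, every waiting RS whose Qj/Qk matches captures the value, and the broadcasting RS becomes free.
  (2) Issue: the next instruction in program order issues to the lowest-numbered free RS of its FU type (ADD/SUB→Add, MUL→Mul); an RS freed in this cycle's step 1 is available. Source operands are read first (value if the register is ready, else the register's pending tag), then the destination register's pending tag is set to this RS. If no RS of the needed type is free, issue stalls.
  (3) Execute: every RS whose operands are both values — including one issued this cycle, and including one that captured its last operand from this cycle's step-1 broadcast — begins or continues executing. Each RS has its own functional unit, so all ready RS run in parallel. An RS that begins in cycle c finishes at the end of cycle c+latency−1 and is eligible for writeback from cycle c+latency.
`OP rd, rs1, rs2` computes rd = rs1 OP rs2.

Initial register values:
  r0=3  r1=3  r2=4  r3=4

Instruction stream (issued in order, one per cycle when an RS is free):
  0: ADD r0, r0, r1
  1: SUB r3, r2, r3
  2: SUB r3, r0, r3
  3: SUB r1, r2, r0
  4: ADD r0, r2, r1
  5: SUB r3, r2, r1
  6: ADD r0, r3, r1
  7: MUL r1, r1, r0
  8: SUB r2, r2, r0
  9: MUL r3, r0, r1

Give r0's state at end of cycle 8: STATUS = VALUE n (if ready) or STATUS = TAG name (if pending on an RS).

cycle 1: issue ADD r0<-Add1 // r0:Add1,r1:3,r2:4,r3:4
cycle 2: issue SUB r3<-Add2 // r0:Add1,r1:3,r2:4,r3:Add2
cycle 3: CDB Add1=6; issue SUB r3<-Add1 // r0:6,r1:3,r2:4,r3:Add1
cycle 4: CDB Add2=0; issue SUB r1<-Add2 // r0:6,r1:Add2,r2:4,r3:Add1
cycle 5: stall // r0:6,r1:Add2,r2:4,r3:Add1
cycle 6: CDB Add1=6; issue ADD r0<-Add1 // r0:Add1,r1:Add2,r2:4,r3:6
cycle 7: CDB Add2=-2; issue SUB r3<-Add2 // r0:Add1,r1:-2,r2:4,r3:Add2
cycle 8: stall // r0:Add1,r1:-2,r2:4,r3:Add2

STATUS = TAG Add1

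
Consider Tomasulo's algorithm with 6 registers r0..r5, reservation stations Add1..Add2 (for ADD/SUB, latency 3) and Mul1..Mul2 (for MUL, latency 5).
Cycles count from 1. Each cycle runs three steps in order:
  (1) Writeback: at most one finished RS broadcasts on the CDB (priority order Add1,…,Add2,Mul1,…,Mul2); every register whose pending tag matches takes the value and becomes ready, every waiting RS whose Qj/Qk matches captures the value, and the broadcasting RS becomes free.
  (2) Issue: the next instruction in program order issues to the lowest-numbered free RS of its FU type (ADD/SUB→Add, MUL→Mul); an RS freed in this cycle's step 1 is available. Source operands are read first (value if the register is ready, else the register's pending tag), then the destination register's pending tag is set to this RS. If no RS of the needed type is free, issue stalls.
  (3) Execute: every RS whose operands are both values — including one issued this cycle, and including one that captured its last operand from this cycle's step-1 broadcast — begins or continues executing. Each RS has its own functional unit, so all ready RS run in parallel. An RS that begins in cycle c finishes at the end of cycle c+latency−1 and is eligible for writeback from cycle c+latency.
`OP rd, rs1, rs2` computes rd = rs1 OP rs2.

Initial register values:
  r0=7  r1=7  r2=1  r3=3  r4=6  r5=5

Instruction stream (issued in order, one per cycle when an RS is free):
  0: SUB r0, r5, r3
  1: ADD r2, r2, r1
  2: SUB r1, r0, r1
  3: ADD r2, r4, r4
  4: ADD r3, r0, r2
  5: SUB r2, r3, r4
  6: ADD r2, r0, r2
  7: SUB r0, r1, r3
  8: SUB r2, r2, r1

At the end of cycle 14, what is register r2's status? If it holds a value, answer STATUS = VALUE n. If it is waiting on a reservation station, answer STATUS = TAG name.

STATUS = TAG Add1

  c1: issue SUB r0<-Add1  regs: r0:Add1,r1:7,r2:1,r3:3,r4:6,r5:5
  c2: issue ADD r2<-Add2  regs: r0:Add1,r1:7,r2:Add2,r3:3,r4:6,r5:5
  c3: stall  regs: r0:Add1,r1:7,r2:Add2,r3:3,r4:6,r5:5
  c4: CDB Add1=2; issue SUB r1<-Add1  regs: r0:2,r1:Add1,r2:Add2,r3:3,r4:6,r5:5
  c5: CDB Add2=8; issue ADD r2<-Add2  regs: r0:2,r1:Add1,r2:Add2,r3:3,r4:6,r5:5
  c6: stall  regs: r0:2,r1:Add1,r2:Add2,r3:3,r4:6,r5:5
  c7: CDB Add1=-5; issue ADD r3<-Add1  regs: r0:2,r1:-5,r2:Add2,r3:Add1,r4:6,r5:5
  c8: CDB Add2=12; issue SUB r2<-Add2  regs: r0:2,r1:-5,r2:Add2,r3:Add1,r4:6,r5:5
  c9: stall  regs: r0:2,r1:-5,r2:Add2,r3:Add1,r4:6,r5:5
  c10: stall  regs: r0:2,r1:-5,r2:Add2,r3:Add1,r4:6,r5:5
  c11: CDB Add1=14; issue ADD r2<-Add1  regs: r0:2,r1:-5,r2:Add1,r3:14,r4:6,r5:5
  c12: stall  regs: r0:2,r1:-5,r2:Add1,r3:14,r4:6,r5:5
  c13: stall  regs: r0:2,r1:-5,r2:Add1,r3:14,r4:6,r5:5
  c14: CDB Add2=8; issue SUB r0<-Add2  regs: r0:Add2,r1:-5,r2:Add1,r3:14,r4:6,r5:5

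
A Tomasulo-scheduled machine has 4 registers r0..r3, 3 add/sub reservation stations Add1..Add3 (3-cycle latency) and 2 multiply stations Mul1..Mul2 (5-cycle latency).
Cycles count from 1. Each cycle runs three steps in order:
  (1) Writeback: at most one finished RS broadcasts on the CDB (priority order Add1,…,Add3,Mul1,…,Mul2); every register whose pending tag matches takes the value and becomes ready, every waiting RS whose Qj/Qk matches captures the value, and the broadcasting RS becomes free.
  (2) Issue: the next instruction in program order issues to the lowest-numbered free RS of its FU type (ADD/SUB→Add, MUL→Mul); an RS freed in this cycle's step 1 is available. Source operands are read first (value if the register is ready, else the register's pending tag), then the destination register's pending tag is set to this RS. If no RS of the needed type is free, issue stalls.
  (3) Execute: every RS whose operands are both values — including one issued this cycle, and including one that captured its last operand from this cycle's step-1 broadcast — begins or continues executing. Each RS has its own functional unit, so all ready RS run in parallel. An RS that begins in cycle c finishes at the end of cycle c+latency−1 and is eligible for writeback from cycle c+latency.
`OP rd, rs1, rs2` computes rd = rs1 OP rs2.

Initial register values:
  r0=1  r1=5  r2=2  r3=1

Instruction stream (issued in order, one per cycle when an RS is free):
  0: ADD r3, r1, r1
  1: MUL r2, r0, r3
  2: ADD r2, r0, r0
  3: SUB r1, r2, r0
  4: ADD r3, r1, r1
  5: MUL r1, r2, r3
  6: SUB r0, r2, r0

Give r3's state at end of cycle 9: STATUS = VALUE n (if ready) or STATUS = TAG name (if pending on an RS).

STATUS = TAG Add3

c1: issue ADD r3<-Add1 | r0:1,r1:5,r2:2,r3:Add1
c2: issue MUL r2<-Mul1 | r0:1,r1:5,r2:Mul1,r3:Add1
c3: issue ADD r2<-Add2 | r0:1,r1:5,r2:Add2,r3:Add1
c4: CDB Add1=10; issue SUB r1<-Add1 | r0:1,r1:Add1,r2:Add2,r3:10
c5: issue ADD r3<-Add3 | r0:1,r1:Add1,r2:Add2,r3:Add3
c6: CDB Add2=2; issue MUL r1<-Mul2 | r0:1,r1:Mul2,r2:2,r3:Add3
c7: issue SUB r0<-Add2 | r0:Add2,r1:Mul2,r2:2,r3:Add3
c8: - | r0:Add2,r1:Mul2,r2:2,r3:Add3
c9: CDB Add1=1 | r0:Add2,r1:Mul2,r2:2,r3:Add3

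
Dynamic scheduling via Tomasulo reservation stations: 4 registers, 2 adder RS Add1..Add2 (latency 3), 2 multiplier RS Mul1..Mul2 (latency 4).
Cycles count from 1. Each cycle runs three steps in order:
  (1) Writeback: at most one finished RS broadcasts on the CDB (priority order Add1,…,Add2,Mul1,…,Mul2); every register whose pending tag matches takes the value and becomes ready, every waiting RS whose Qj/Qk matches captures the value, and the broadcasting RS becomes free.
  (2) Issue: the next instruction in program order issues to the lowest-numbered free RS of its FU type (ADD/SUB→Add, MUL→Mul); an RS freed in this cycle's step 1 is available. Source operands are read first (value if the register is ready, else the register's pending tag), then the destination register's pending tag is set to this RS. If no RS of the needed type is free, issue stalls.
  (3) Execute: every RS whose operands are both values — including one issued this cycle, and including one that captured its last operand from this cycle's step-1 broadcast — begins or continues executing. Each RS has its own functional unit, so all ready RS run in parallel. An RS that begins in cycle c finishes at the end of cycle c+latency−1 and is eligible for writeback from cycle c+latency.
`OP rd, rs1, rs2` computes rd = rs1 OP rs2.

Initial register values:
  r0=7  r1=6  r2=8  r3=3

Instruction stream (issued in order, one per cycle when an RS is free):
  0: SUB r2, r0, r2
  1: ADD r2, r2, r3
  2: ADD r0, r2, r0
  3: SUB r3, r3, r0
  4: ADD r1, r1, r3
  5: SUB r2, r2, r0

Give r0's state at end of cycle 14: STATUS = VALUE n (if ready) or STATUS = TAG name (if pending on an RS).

  c1: issue SUB r2<-Add1  regs: r0:7,r1:6,r2:Add1,r3:3
  c2: issue ADD r2<-Add2  regs: r0:7,r1:6,r2:Add2,r3:3
  c3: stall  regs: r0:7,r1:6,r2:Add2,r3:3
  c4: CDB Add1=-1; issue ADD r0<-Add1  regs: r0:Add1,r1:6,r2:Add2,r3:3
  c5: stall  regs: r0:Add1,r1:6,r2:Add2,r3:3
  c6: stall  regs: r0:Add1,r1:6,r2:Add2,r3:3
  c7: CDB Add2=2; issue SUB r3<-Add2  regs: r0:Add1,r1:6,r2:2,r3:Add2
  c8: stall  regs: r0:Add1,r1:6,r2:2,r3:Add2
  c9: stall  regs: r0:Add1,r1:6,r2:2,r3:Add2
  c10: CDB Add1=9; issue ADD r1<-Add1  regs: r0:9,r1:Add1,r2:2,r3:Add2
  c11: stall  regs: r0:9,r1:Add1,r2:2,r3:Add2
  c12: stall  regs: r0:9,r1:Add1,r2:2,r3:Add2
  c13: CDB Add2=-6; issue SUB r2<-Add2  regs: r0:9,r1:Add1,r2:Add2,r3:-6
  c14: -  regs: r0:9,r1:Add1,r2:Add2,r3:-6

STATUS = VALUE 9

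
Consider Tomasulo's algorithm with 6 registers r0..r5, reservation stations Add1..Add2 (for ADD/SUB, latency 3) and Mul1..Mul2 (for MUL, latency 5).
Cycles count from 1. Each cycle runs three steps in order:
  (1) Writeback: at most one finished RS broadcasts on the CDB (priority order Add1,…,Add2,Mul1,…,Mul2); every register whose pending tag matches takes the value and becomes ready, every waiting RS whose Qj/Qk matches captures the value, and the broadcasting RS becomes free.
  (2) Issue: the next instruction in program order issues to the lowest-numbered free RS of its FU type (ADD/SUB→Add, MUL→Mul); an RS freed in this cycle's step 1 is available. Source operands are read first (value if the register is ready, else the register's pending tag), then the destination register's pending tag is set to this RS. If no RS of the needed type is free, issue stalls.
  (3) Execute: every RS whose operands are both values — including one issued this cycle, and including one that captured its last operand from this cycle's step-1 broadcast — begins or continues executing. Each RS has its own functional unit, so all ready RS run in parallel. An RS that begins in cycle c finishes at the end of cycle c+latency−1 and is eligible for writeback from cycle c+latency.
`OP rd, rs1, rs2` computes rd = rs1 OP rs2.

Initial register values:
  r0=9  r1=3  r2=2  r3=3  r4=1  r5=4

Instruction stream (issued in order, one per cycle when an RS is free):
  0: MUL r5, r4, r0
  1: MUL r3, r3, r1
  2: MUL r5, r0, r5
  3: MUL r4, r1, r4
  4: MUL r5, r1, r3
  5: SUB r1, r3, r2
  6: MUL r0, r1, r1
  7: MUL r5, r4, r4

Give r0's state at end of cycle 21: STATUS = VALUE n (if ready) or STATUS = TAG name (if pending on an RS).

cycle 1: issue MUL r5<-Mul1 // r0:9,r1:3,r2:2,r3:3,r4:1,r5:Mul1
cycle 2: issue MUL r3<-Mul2 // r0:9,r1:3,r2:2,r3:Mul2,r4:1,r5:Mul1
cycle 3: stall // r0:9,r1:3,r2:2,r3:Mul2,r4:1,r5:Mul1
cycle 4: stall // r0:9,r1:3,r2:2,r3:Mul2,r4:1,r5:Mul1
cycle 5: stall // r0:9,r1:3,r2:2,r3:Mul2,r4:1,r5:Mul1
cycle 6: CDB Mul1=9; issue MUL r5<-Mul1 // r0:9,r1:3,r2:2,r3:Mul2,r4:1,r5:Mul1
cycle 7: CDB Mul2=9; issue MUL r4<-Mul2 // r0:9,r1:3,r2:2,r3:9,r4:Mul2,r5:Mul1
cycle 8: stall // r0:9,r1:3,r2:2,r3:9,r4:Mul2,r5:Mul1
cycle 9: stall // r0:9,r1:3,r2:2,r3:9,r4:Mul2,r5:Mul1
cycle 10: stall // r0:9,r1:3,r2:2,r3:9,r4:Mul2,r5:Mul1
cycle 11: CDB Mul1=81; issue MUL r5<-Mul1 // r0:9,r1:3,r2:2,r3:9,r4:Mul2,r5:Mul1
cycle 12: CDB Mul2=3; issue SUB r1<-Add1 // r0:9,r1:Add1,r2:2,r3:9,r4:3,r5:Mul1
cycle 13: issue MUL r0<-Mul2 // r0:Mul2,r1:Add1,r2:2,r3:9,r4:3,r5:Mul1
cycle 14: stall // r0:Mul2,r1:Add1,r2:2,r3:9,r4:3,r5:Mul1
cycle 15: CDB Add1=7; stall // r0:Mul2,r1:7,r2:2,r3:9,r4:3,r5:Mul1
cycle 16: CDB Mul1=27; issue MUL r5<-Mul1 // r0:Mul2,r1:7,r2:2,r3:9,r4:3,r5:Mul1
cycle 17: - // r0:Mul2,r1:7,r2:2,r3:9,r4:3,r5:Mul1
cycle 18: - // r0:Mul2,r1:7,r2:2,r3:9,r4:3,r5:Mul1
cycle 19: - // r0:Mul2,r1:7,r2:2,r3:9,r4:3,r5:Mul1
cycle 20: CDB Mul2=49 // r0:49,r1:7,r2:2,r3:9,r4:3,r5:Mul1
cycle 21: CDB Mul1=9 // r0:49,r1:7,r2:2,r3:9,r4:3,r5:9

STATUS = VALUE 49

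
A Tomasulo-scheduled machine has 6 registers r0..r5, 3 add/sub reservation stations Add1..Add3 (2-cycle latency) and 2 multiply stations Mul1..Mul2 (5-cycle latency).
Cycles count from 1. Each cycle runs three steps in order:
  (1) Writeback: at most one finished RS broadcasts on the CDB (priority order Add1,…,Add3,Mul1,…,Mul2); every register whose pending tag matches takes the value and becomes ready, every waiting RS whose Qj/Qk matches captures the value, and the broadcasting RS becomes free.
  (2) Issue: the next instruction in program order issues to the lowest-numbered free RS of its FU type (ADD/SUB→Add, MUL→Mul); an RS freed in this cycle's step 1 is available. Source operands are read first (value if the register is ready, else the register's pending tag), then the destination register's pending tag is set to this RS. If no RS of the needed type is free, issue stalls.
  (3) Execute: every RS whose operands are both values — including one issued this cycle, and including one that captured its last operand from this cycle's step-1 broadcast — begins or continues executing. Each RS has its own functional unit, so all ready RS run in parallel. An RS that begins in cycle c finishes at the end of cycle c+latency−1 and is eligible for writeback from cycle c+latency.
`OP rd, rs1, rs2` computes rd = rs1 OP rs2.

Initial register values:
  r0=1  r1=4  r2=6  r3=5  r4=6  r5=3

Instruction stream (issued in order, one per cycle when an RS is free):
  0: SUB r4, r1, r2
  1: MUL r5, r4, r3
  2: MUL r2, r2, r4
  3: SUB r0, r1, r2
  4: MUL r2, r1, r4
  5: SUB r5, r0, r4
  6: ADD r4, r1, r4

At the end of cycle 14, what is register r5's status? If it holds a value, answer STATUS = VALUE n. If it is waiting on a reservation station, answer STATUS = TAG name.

c1: issue SUB r4<-Add1 | r0:1,r1:4,r2:6,r3:5,r4:Add1,r5:3
c2: issue MUL r5<-Mul1 | r0:1,r1:4,r2:6,r3:5,r4:Add1,r5:Mul1
c3: CDB Add1=-2; issue MUL r2<-Mul2 | r0:1,r1:4,r2:Mul2,r3:5,r4:-2,r5:Mul1
c4: issue SUB r0<-Add1 | r0:Add1,r1:4,r2:Mul2,r3:5,r4:-2,r5:Mul1
c5: stall | r0:Add1,r1:4,r2:Mul2,r3:5,r4:-2,r5:Mul1
c6: stall | r0:Add1,r1:4,r2:Mul2,r3:5,r4:-2,r5:Mul1
c7: stall | r0:Add1,r1:4,r2:Mul2,r3:5,r4:-2,r5:Mul1
c8: CDB Mul1=-10; issue MUL r2<-Mul1 | r0:Add1,r1:4,r2:Mul1,r3:5,r4:-2,r5:-10
c9: CDB Mul2=-12; issue SUB r5<-Add2 | r0:Add1,r1:4,r2:Mul1,r3:5,r4:-2,r5:Add2
c10: issue ADD r4<-Add3 | r0:Add1,r1:4,r2:Mul1,r3:5,r4:Add3,r5:Add2
c11: CDB Add1=16 | r0:16,r1:4,r2:Mul1,r3:5,r4:Add3,r5:Add2
c12: CDB Add3=2 | r0:16,r1:4,r2:Mul1,r3:5,r4:2,r5:Add2
c13: CDB Add2=18 | r0:16,r1:4,r2:Mul1,r3:5,r4:2,r5:18
c14: CDB Mul1=-8 | r0:16,r1:4,r2:-8,r3:5,r4:2,r5:18

STATUS = VALUE 18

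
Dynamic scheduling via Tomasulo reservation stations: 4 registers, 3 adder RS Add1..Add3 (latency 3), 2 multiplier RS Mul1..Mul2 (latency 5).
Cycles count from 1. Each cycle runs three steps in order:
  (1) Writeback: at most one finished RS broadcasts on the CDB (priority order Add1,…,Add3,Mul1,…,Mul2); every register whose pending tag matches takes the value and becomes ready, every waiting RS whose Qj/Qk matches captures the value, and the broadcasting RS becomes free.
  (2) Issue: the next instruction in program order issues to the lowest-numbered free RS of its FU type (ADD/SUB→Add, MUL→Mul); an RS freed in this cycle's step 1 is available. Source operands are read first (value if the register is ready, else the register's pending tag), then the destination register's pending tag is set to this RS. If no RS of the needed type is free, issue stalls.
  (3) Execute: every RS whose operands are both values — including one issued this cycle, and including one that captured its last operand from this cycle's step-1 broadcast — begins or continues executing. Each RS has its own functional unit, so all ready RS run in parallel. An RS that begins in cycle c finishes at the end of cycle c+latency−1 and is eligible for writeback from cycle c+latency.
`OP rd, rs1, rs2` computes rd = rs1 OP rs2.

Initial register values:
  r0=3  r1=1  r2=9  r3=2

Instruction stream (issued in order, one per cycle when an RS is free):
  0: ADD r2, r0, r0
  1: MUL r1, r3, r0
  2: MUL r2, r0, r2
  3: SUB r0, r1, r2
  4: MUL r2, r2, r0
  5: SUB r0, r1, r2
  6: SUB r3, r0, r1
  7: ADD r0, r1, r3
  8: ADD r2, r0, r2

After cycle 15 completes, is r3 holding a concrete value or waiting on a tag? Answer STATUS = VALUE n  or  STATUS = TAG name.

c1: issue ADD r2<-Add1 | r0:3,r1:1,r2:Add1,r3:2
c2: issue MUL r1<-Mul1 | r0:3,r1:Mul1,r2:Add1,r3:2
c3: issue MUL r2<-Mul2 | r0:3,r1:Mul1,r2:Mul2,r3:2
c4: CDB Add1=6; issue SUB r0<-Add1 | r0:Add1,r1:Mul1,r2:Mul2,r3:2
c5: stall | r0:Add1,r1:Mul1,r2:Mul2,r3:2
c6: stall | r0:Add1,r1:Mul1,r2:Mul2,r3:2
c7: CDB Mul1=6; issue MUL r2<-Mul1 | r0:Add1,r1:6,r2:Mul1,r3:2
c8: issue SUB r0<-Add2 | r0:Add2,r1:6,r2:Mul1,r3:2
c9: CDB Mul2=18; issue SUB r3<-Add3 | r0:Add2,r1:6,r2:Mul1,r3:Add3
c10: stall | r0:Add2,r1:6,r2:Mul1,r3:Add3
c11: stall | r0:Add2,r1:6,r2:Mul1,r3:Add3
c12: CDB Add1=-12; issue ADD r0<-Add1 | r0:Add1,r1:6,r2:Mul1,r3:Add3
c13: stall | r0:Add1,r1:6,r2:Mul1,r3:Add3
c14: stall | r0:Add1,r1:6,r2:Mul1,r3:Add3
c15: stall | r0:Add1,r1:6,r2:Mul1,r3:Add3

STATUS = TAG Add3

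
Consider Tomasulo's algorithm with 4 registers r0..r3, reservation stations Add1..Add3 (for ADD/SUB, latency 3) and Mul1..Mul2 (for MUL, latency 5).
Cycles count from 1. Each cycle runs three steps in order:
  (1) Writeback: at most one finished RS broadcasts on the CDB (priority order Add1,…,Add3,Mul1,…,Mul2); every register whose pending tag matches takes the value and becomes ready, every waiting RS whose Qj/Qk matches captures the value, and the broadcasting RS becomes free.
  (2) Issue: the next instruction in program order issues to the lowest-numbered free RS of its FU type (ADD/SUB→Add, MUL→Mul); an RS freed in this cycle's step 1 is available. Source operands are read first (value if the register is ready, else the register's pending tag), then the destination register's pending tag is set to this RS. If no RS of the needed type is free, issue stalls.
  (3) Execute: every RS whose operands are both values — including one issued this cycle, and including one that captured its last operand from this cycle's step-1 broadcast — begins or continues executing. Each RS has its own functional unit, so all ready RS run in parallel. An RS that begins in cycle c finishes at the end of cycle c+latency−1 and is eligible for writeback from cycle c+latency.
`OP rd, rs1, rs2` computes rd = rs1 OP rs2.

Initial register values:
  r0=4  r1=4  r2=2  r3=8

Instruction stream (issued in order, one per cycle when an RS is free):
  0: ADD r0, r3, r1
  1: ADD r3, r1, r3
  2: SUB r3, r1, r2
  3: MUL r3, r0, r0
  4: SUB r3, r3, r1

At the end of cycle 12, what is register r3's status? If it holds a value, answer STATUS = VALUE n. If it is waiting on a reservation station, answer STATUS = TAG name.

c1: issue ADD r0<-Add1 | r0:Add1,r1:4,r2:2,r3:8
c2: issue ADD r3<-Add2 | r0:Add1,r1:4,r2:2,r3:Add2
c3: issue SUB r3<-Add3 | r0:Add1,r1:4,r2:2,r3:Add3
c4: CDB Add1=12; issue MUL r3<-Mul1 | r0:12,r1:4,r2:2,r3:Mul1
c5: CDB Add2=12; issue SUB r3<-Add1 | r0:12,r1:4,r2:2,r3:Add1
c6: CDB Add3=2 | r0:12,r1:4,r2:2,r3:Add1
c7: - | r0:12,r1:4,r2:2,r3:Add1
c8: - | r0:12,r1:4,r2:2,r3:Add1
c9: CDB Mul1=144 | r0:12,r1:4,r2:2,r3:Add1
c10: - | r0:12,r1:4,r2:2,r3:Add1
c11: - | r0:12,r1:4,r2:2,r3:Add1
c12: CDB Add1=140 | r0:12,r1:4,r2:2,r3:140

STATUS = VALUE 140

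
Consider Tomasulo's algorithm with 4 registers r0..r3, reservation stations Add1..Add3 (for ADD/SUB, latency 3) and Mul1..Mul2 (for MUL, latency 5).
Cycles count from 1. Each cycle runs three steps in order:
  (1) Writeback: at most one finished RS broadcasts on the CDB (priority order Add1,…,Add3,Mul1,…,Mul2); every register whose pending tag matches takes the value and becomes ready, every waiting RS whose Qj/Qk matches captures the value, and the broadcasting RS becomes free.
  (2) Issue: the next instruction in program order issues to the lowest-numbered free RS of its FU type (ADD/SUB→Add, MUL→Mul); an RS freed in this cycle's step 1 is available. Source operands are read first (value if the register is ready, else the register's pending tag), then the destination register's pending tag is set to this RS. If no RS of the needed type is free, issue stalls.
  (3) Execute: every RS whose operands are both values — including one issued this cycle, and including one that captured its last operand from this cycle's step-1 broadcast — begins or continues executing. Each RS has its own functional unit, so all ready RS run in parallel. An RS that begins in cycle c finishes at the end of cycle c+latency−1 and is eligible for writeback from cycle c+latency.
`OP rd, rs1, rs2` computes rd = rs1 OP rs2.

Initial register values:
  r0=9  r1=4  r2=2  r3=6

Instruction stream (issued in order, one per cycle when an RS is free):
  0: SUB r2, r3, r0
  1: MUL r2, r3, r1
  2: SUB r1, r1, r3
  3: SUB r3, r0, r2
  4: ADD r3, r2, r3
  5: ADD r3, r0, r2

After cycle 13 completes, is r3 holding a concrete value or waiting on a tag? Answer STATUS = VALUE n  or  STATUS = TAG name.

STATUS = VALUE 33

  c1: issue SUB r2<-Add1  regs: r0:9,r1:4,r2:Add1,r3:6
  c2: issue MUL r2<-Mul1  regs: r0:9,r1:4,r2:Mul1,r3:6
  c3: issue SUB r1<-Add2  regs: r0:9,r1:Add2,r2:Mul1,r3:6
  c4: CDB Add1=-3; issue SUB r3<-Add1  regs: r0:9,r1:Add2,r2:Mul1,r3:Add1
  c5: issue ADD r3<-Add3  regs: r0:9,r1:Add2,r2:Mul1,r3:Add3
  c6: CDB Add2=-2; issue ADD r3<-Add2  regs: r0:9,r1:-2,r2:Mul1,r3:Add2
  c7: CDB Mul1=24  regs: r0:9,r1:-2,r2:24,r3:Add2
  c8: -  regs: r0:9,r1:-2,r2:24,r3:Add2
  c9: -  regs: r0:9,r1:-2,r2:24,r3:Add2
  c10: CDB Add1=-15  regs: r0:9,r1:-2,r2:24,r3:Add2
  c11: CDB Add2=33  regs: r0:9,r1:-2,r2:24,r3:33
  c12: -  regs: r0:9,r1:-2,r2:24,r3:33
  c13: CDB Add3=9  regs: r0:9,r1:-2,r2:24,r3:33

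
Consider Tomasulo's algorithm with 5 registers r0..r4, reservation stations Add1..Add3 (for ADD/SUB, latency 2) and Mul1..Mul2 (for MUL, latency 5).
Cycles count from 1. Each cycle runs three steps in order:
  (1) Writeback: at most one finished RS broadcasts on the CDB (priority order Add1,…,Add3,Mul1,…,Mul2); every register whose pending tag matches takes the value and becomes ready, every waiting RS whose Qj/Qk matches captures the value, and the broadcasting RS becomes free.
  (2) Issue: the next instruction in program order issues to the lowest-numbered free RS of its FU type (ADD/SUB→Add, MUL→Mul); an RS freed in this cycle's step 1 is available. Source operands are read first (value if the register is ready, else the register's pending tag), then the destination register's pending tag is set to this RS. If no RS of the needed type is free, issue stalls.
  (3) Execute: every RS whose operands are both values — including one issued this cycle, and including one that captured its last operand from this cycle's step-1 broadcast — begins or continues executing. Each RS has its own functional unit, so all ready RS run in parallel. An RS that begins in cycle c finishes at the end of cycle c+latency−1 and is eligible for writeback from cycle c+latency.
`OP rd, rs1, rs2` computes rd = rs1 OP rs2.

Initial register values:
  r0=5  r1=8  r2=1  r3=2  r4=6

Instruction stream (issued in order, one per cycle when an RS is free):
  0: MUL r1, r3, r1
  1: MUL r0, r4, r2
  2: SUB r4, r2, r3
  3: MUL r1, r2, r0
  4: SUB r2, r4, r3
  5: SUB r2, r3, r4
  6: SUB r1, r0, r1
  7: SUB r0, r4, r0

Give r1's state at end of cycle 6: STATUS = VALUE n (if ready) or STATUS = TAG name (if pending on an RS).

STATUS = TAG Mul1

cycle 1: issue MUL r1<-Mul1 // r0:5,r1:Mul1,r2:1,r3:2,r4:6
cycle 2: issue MUL r0<-Mul2 // r0:Mul2,r1:Mul1,r2:1,r3:2,r4:6
cycle 3: issue SUB r4<-Add1 // r0:Mul2,r1:Mul1,r2:1,r3:2,r4:Add1
cycle 4: stall // r0:Mul2,r1:Mul1,r2:1,r3:2,r4:Add1
cycle 5: CDB Add1=-1; stall // r0:Mul2,r1:Mul1,r2:1,r3:2,r4:-1
cycle 6: CDB Mul1=16; issue MUL r1<-Mul1 // r0:Mul2,r1:Mul1,r2:1,r3:2,r4:-1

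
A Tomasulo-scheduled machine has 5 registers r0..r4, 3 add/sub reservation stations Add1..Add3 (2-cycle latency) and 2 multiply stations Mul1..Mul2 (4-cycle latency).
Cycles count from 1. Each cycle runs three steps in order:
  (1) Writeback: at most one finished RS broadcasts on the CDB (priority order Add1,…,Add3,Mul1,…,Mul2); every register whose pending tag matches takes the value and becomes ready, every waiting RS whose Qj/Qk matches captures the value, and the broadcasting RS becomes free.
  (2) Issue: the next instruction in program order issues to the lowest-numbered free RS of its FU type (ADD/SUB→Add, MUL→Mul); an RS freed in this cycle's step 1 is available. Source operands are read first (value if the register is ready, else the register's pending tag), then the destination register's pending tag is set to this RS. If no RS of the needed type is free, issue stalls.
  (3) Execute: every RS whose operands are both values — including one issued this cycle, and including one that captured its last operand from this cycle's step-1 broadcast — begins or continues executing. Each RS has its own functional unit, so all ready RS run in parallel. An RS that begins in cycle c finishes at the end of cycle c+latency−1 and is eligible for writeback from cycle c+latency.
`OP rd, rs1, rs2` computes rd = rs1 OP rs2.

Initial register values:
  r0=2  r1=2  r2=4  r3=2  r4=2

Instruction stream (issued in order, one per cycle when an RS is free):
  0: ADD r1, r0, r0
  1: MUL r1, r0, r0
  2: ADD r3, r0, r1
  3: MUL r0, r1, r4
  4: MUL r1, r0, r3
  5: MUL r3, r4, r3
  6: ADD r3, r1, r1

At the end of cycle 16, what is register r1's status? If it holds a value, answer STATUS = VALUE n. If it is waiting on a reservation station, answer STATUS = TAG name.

STATUS = VALUE 48

cycle 1: issue ADD r1<-Add1 // r0:2,r1:Add1,r2:4,r3:2,r4:2
cycle 2: issue MUL r1<-Mul1 // r0:2,r1:Mul1,r2:4,r3:2,r4:2
cycle 3: CDB Add1=4; issue ADD r3<-Add1 // r0:2,r1:Mul1,r2:4,r3:Add1,r4:2
cycle 4: issue MUL r0<-Mul2 // r0:Mul2,r1:Mul1,r2:4,r3:Add1,r4:2
cycle 5: stall // r0:Mul2,r1:Mul1,r2:4,r3:Add1,r4:2
cycle 6: CDB Mul1=4; issue MUL r1<-Mul1 // r0:Mul2,r1:Mul1,r2:4,r3:Add1,r4:2
cycle 7: stall // r0:Mul2,r1:Mul1,r2:4,r3:Add1,r4:2
cycle 8: CDB Add1=6; stall // r0:Mul2,r1:Mul1,r2:4,r3:6,r4:2
cycle 9: stall // r0:Mul2,r1:Mul1,r2:4,r3:6,r4:2
cycle 10: CDB Mul2=8; issue MUL r3<-Mul2 // r0:8,r1:Mul1,r2:4,r3:Mul2,r4:2
cycle 11: issue ADD r3<-Add1 // r0:8,r1:Mul1,r2:4,r3:Add1,r4:2
cycle 12: - // r0:8,r1:Mul1,r2:4,r3:Add1,r4:2
cycle 13: - // r0:8,r1:Mul1,r2:4,r3:Add1,r4:2
cycle 14: CDB Mul1=48 // r0:8,r1:48,r2:4,r3:Add1,r4:2
cycle 15: CDB Mul2=12 // r0:8,r1:48,r2:4,r3:Add1,r4:2
cycle 16: CDB Add1=96 // r0:8,r1:48,r2:4,r3:96,r4:2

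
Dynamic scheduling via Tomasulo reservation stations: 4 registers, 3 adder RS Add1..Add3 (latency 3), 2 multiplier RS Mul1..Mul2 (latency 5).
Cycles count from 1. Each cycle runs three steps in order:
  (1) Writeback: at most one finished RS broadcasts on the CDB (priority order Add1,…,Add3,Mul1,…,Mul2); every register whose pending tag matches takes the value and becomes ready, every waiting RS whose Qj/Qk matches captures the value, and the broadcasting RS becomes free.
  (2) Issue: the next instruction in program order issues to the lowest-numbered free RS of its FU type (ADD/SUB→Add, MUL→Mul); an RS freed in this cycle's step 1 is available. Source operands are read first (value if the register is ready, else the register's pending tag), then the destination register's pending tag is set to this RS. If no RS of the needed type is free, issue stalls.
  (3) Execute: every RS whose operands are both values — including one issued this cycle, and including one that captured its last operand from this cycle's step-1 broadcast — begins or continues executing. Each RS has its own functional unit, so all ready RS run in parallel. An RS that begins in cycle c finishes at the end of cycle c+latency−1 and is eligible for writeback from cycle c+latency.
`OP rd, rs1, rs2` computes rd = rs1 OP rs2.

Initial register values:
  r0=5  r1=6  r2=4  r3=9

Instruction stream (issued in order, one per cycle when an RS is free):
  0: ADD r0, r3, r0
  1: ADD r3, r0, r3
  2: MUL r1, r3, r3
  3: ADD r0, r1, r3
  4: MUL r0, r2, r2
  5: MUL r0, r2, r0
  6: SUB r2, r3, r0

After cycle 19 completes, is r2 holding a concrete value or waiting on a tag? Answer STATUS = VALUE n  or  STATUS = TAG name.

STATUS = VALUE -41

c1: issue ADD r0<-Add1 | r0:Add1,r1:6,r2:4,r3:9
c2: issue ADD r3<-Add2 | r0:Add1,r1:6,r2:4,r3:Add2
c3: issue MUL r1<-Mul1 | r0:Add1,r1:Mul1,r2:4,r3:Add2
c4: CDB Add1=14; issue ADD r0<-Add1 | r0:Add1,r1:Mul1,r2:4,r3:Add2
c5: issue MUL r0<-Mul2 | r0:Mul2,r1:Mul1,r2:4,r3:Add2
c6: stall | r0:Mul2,r1:Mul1,r2:4,r3:Add2
c7: CDB Add2=23; stall | r0:Mul2,r1:Mul1,r2:4,r3:23
c8: stall | r0:Mul2,r1:Mul1,r2:4,r3:23
c9: stall | r0:Mul2,r1:Mul1,r2:4,r3:23
c10: CDB Mul2=16; issue MUL r0<-Mul2 | r0:Mul2,r1:Mul1,r2:4,r3:23
c11: issue SUB r2<-Add2 | r0:Mul2,r1:Mul1,r2:Add2,r3:23
c12: CDB Mul1=529 | r0:Mul2,r1:529,r2:Add2,r3:23
c13: - | r0:Mul2,r1:529,r2:Add2,r3:23
c14: - | r0:Mul2,r1:529,r2:Add2,r3:23
c15: CDB Add1=552 | r0:Mul2,r1:529,r2:Add2,r3:23
c16: CDB Mul2=64 | r0:64,r1:529,r2:Add2,r3:23
c17: - | r0:64,r1:529,r2:Add2,r3:23
c18: - | r0:64,r1:529,r2:Add2,r3:23
c19: CDB Add2=-41 | r0:64,r1:529,r2:-41,r3:23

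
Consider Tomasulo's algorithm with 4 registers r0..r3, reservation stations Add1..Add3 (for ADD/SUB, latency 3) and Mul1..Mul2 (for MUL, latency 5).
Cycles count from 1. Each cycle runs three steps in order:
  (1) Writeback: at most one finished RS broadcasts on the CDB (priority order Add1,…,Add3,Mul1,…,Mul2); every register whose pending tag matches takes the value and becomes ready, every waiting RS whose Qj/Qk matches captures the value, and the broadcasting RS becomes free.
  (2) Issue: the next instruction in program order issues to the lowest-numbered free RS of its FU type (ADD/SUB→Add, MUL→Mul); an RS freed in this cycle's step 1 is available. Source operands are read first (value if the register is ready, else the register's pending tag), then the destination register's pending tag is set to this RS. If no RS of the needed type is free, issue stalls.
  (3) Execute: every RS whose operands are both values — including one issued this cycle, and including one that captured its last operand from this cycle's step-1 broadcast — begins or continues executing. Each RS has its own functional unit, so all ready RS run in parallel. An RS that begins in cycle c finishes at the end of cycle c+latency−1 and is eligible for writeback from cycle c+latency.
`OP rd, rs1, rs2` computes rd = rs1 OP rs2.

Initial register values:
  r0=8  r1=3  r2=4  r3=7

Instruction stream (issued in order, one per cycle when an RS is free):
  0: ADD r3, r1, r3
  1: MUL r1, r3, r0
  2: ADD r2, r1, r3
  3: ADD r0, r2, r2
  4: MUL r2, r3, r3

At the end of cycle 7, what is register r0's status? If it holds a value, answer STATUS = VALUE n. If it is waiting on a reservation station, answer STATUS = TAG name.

STATUS = TAG Add1

c1: issue ADD r3<-Add1 | r0:8,r1:3,r2:4,r3:Add1
c2: issue MUL r1<-Mul1 | r0:8,r1:Mul1,r2:4,r3:Add1
c3: issue ADD r2<-Add2 | r0:8,r1:Mul1,r2:Add2,r3:Add1
c4: CDB Add1=10; issue ADD r0<-Add1 | r0:Add1,r1:Mul1,r2:Add2,r3:10
c5: issue MUL r2<-Mul2 | r0:Add1,r1:Mul1,r2:Mul2,r3:10
c6: - | r0:Add1,r1:Mul1,r2:Mul2,r3:10
c7: - | r0:Add1,r1:Mul1,r2:Mul2,r3:10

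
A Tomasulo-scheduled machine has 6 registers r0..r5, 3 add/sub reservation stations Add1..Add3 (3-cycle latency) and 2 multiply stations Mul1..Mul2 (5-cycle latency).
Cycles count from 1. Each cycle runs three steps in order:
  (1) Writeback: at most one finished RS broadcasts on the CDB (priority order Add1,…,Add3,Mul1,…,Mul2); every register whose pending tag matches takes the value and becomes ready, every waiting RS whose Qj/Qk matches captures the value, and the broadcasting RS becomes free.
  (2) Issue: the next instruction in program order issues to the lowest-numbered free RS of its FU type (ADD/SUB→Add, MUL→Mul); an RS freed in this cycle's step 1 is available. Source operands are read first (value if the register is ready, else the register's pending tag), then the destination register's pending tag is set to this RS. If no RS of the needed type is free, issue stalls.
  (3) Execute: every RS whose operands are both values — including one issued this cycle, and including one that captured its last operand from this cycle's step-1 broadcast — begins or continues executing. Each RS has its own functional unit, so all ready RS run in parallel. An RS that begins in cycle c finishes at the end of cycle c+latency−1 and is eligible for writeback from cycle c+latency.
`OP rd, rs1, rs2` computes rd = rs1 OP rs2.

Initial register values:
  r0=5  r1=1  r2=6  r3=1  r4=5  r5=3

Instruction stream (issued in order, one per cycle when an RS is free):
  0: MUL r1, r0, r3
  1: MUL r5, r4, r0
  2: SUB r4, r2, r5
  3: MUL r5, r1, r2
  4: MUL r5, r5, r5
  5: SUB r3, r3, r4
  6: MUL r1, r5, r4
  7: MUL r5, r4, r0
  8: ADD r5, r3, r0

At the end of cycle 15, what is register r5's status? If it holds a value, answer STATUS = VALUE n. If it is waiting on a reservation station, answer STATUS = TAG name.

c1: issue MUL r1<-Mul1 | r0:5,r1:Mul1,r2:6,r3:1,r4:5,r5:3
c2: issue MUL r5<-Mul2 | r0:5,r1:Mul1,r2:6,r3:1,r4:5,r5:Mul2
c3: issue SUB r4<-Add1 | r0:5,r1:Mul1,r2:6,r3:1,r4:Add1,r5:Mul2
c4: stall | r0:5,r1:Mul1,r2:6,r3:1,r4:Add1,r5:Mul2
c5: stall | r0:5,r1:Mul1,r2:6,r3:1,r4:Add1,r5:Mul2
c6: CDB Mul1=5; issue MUL r5<-Mul1 | r0:5,r1:5,r2:6,r3:1,r4:Add1,r5:Mul1
c7: CDB Mul2=25; issue MUL r5<-Mul2 | r0:5,r1:5,r2:6,r3:1,r4:Add1,r5:Mul2
c8: issue SUB r3<-Add2 | r0:5,r1:5,r2:6,r3:Add2,r4:Add1,r5:Mul2
c9: stall | r0:5,r1:5,r2:6,r3:Add2,r4:Add1,r5:Mul2
c10: CDB Add1=-19; stall | r0:5,r1:5,r2:6,r3:Add2,r4:-19,r5:Mul2
c11: CDB Mul1=30; issue MUL r1<-Mul1 | r0:5,r1:Mul1,r2:6,r3:Add2,r4:-19,r5:Mul2
c12: stall | r0:5,r1:Mul1,r2:6,r3:Add2,r4:-19,r5:Mul2
c13: CDB Add2=20; stall | r0:5,r1:Mul1,r2:6,r3:20,r4:-19,r5:Mul2
c14: stall | r0:5,r1:Mul1,r2:6,r3:20,r4:-19,r5:Mul2
c15: stall | r0:5,r1:Mul1,r2:6,r3:20,r4:-19,r5:Mul2

STATUS = TAG Mul2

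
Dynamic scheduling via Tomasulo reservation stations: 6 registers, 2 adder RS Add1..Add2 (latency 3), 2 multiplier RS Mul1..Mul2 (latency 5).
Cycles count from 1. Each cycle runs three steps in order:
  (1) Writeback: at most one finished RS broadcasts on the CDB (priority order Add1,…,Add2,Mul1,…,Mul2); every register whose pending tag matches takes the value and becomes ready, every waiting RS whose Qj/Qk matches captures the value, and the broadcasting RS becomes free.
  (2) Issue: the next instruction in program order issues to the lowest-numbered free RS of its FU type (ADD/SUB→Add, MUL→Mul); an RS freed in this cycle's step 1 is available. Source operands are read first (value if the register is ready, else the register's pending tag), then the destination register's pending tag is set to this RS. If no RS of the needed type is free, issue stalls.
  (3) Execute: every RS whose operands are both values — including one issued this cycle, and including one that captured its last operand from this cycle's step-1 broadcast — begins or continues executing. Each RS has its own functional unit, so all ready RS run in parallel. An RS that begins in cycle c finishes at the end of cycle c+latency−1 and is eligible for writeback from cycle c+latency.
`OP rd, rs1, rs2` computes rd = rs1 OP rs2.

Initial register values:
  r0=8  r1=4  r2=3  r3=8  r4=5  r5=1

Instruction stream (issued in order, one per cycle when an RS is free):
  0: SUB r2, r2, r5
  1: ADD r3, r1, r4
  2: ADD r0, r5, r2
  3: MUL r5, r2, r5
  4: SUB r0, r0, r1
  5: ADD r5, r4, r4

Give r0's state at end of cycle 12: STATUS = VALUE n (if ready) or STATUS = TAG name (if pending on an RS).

STATUS = VALUE -1

cycle 1: issue SUB r2<-Add1 // r0:8,r1:4,r2:Add1,r3:8,r4:5,r5:1
cycle 2: issue ADD r3<-Add2 // r0:8,r1:4,r2:Add1,r3:Add2,r4:5,r5:1
cycle 3: stall // r0:8,r1:4,r2:Add1,r3:Add2,r4:5,r5:1
cycle 4: CDB Add1=2; issue ADD r0<-Add1 // r0:Add1,r1:4,r2:2,r3:Add2,r4:5,r5:1
cycle 5: CDB Add2=9; issue MUL r5<-Mul1 // r0:Add1,r1:4,r2:2,r3:9,r4:5,r5:Mul1
cycle 6: issue SUB r0<-Add2 // r0:Add2,r1:4,r2:2,r3:9,r4:5,r5:Mul1
cycle 7: CDB Add1=3; issue ADD r5<-Add1 // r0:Add2,r1:4,r2:2,r3:9,r4:5,r5:Add1
cycle 8: - // r0:Add2,r1:4,r2:2,r3:9,r4:5,r5:Add1
cycle 9: - // r0:Add2,r1:4,r2:2,r3:9,r4:5,r5:Add1
cycle 10: CDB Add1=10 // r0:Add2,r1:4,r2:2,r3:9,r4:5,r5:10
cycle 11: CDB Add2=-1 // r0:-1,r1:4,r2:2,r3:9,r4:5,r5:10
cycle 12: CDB Mul1=2 // r0:-1,r1:4,r2:2,r3:9,r4:5,r5:10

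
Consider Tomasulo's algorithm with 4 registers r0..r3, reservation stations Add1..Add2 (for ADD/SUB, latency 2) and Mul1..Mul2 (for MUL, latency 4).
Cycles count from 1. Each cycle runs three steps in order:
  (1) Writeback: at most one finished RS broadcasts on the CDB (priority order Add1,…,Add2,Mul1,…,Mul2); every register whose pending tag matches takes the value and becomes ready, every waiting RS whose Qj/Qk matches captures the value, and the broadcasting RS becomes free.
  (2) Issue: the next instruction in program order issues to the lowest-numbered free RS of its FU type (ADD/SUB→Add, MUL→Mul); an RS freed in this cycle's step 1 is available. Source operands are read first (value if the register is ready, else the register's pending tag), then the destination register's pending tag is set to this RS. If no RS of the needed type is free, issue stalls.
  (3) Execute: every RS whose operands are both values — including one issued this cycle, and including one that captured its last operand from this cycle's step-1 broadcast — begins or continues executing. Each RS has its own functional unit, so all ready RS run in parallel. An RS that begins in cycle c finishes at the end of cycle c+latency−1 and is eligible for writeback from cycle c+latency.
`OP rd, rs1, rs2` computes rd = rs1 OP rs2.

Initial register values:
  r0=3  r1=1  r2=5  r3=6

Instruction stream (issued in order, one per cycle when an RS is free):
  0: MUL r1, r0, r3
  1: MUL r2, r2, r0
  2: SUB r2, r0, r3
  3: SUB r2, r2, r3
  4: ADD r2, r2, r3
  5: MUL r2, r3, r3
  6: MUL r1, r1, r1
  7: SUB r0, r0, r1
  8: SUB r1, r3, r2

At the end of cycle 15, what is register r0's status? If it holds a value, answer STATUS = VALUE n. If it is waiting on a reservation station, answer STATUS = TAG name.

c1: issue MUL r1<-Mul1 | r0:3,r1:Mul1,r2:5,r3:6
c2: issue MUL r2<-Mul2 | r0:3,r1:Mul1,r2:Mul2,r3:6
c3: issue SUB r2<-Add1 | r0:3,r1:Mul1,r2:Add1,r3:6
c4: issue SUB r2<-Add2 | r0:3,r1:Mul1,r2:Add2,r3:6
c5: CDB Add1=-3; issue ADD r2<-Add1 | r0:3,r1:Mul1,r2:Add1,r3:6
c6: CDB Mul1=18; issue MUL r2<-Mul1 | r0:3,r1:18,r2:Mul1,r3:6
c7: CDB Add2=-9; stall | r0:3,r1:18,r2:Mul1,r3:6
c8: CDB Mul2=15; issue MUL r1<-Mul2 | r0:3,r1:Mul2,r2:Mul1,r3:6
c9: CDB Add1=-3; issue SUB r0<-Add1 | r0:Add1,r1:Mul2,r2:Mul1,r3:6
c10: CDB Mul1=36; issue SUB r1<-Add2 | r0:Add1,r1:Add2,r2:36,r3:6
c11: - | r0:Add1,r1:Add2,r2:36,r3:6
c12: CDB Add2=-30 | r0:Add1,r1:-30,r2:36,r3:6
c13: CDB Mul2=324 | r0:Add1,r1:-30,r2:36,r3:6
c14: - | r0:Add1,r1:-30,r2:36,r3:6
c15: CDB Add1=-321 | r0:-321,r1:-30,r2:36,r3:6

STATUS = VALUE -321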